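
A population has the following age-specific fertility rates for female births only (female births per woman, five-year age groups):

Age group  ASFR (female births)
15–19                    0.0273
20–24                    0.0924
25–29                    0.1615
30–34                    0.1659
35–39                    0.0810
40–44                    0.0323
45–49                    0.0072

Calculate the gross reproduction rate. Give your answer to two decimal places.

Sum of female ASFRs = 0.0273 + 0.0924 + 0.1615 + 0.1659 + 0.0810 + 0.0323 + 0.0072 = 0.5676
GRR = 5 × 0.5676 = 2.838

2.84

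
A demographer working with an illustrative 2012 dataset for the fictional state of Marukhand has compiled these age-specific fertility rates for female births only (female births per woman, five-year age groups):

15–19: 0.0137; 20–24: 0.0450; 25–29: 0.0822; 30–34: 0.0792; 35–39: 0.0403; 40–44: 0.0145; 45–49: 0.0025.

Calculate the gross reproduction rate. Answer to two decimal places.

Sum of female ASFRs = 0.0137 + 0.0450 + 0.0822 + 0.0792 + 0.0403 + 0.0145 + 0.0025 = 0.2774
GRR = 5 × 0.2774 = 1.387

1.39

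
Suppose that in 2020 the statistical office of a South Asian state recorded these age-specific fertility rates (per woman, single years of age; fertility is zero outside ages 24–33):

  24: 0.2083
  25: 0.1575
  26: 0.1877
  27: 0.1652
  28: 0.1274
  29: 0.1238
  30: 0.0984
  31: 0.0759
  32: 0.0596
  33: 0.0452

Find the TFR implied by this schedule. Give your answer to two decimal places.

1.25

Sum of ASFRs = 0.2083 + 0.1575 + 0.1877 + 0.1652 + 0.1274 + 0.1238 + 0.0984 + 0.0759 + 0.0596 + 0.0452 = 1.2490
TFR = 1.249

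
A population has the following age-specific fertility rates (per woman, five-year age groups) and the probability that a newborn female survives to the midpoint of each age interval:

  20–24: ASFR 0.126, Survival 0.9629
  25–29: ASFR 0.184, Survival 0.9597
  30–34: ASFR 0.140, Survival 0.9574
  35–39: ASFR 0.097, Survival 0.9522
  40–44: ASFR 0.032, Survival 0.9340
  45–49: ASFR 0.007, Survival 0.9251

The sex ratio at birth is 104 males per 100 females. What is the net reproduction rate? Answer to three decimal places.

Proportion female at birth = 100 / (100 + 104) = 0.49020.
Weighting each age-specific rate by interval width and survival:
  20–24: 5 × 0.126 × 0.9629 = 0.60663
  25–29: 5 × 0.184 × 0.9597 = 0.88292
  30–34: 5 × 0.140 × 0.9574 = 0.67018
  35–39: 5 × 0.097 × 0.9522 = 0.46182
  40–44: 5 × 0.032 × 0.9340 = 0.14944
  45–49: 5 × 0.007 × 0.9251 = 0.03238
Sum = 2.80337
NRR = 0.49020 × 2.80337 = 1.37421
NRR > 1, so each generation more than replaces itself.

1.374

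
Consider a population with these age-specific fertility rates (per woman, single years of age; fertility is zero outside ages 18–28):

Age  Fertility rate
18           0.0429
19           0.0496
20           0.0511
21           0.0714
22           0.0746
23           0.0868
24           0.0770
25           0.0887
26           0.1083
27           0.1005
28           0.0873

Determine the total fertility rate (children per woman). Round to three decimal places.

Sum of ASFRs = 0.0429 + 0.0496 + 0.0511 + 0.0714 + 0.0746 + 0.0868 + 0.0770 + 0.0887 + 0.1083 + 0.1005 + 0.0873 = 0.8382
TFR = 0.8382

0.838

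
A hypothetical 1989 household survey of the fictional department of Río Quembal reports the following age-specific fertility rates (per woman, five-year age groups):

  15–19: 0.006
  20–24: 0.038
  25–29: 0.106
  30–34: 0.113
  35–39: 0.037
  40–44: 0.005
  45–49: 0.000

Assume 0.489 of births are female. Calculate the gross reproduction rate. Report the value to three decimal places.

0.746

Proportion female at birth = 0.489.
Sum of ASFRs = 0.006 + 0.038 + 0.106 + 0.113 + 0.037 + 0.005 + 0.000 = 0.305
TFR = 5 × 0.305 = 1.525
GRR = 0.489 × 1.525 = 0.74573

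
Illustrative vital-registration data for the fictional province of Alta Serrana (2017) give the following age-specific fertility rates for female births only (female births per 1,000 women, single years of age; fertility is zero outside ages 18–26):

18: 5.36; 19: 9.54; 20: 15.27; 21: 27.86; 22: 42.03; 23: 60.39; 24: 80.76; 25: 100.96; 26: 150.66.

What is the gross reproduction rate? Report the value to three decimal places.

0.493

Sum of female ASFRs = 5.36 + 9.54 + 15.27 + 27.86 + 42.03 + 60.39 + 80.76 + 100.96 + 150.66 = 492.83
GRR = 492.83 / 1000 = 0.49283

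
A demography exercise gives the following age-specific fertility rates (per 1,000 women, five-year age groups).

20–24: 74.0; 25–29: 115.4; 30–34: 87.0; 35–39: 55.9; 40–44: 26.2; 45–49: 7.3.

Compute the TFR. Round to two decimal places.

Sum of ASFRs = 74.0 + 115.4 + 87.0 + 55.9 + 26.2 + 7.3 = 365.8
TFR = 5 × 365.8 / 1000 = 1.829

1.83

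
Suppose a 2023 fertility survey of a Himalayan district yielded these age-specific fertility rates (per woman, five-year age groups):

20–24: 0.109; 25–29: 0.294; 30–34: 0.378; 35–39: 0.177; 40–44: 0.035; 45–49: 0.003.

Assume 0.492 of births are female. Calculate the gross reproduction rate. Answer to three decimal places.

Proportion female at birth = 0.492.
Sum of ASFRs = 0.109 + 0.294 + 0.378 + 0.177 + 0.035 + 0.003 = 0.996
TFR = 5 × 0.996 = 4.98
GRR = 0.492 × 4.98 = 2.45016

2.450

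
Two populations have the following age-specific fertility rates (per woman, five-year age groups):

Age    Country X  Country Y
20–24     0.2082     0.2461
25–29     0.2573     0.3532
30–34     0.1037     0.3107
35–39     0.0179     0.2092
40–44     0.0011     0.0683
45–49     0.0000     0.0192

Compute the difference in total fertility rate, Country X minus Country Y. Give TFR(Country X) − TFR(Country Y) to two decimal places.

-3.09

Country X:
  Sum of ASFRs = 0.2082 + 0.2573 + 0.1037 + 0.0179 + 0.0011 + 0.0000 = 0.5882
  TFR = 5 × 0.5882 = 2.941
Country Y:
  Sum of ASFRs = 0.2461 + 0.3532 + 0.3107 + 0.2092 + 0.0683 + 0.0192 = 1.2067
  TFR = 5 × 1.2067 = 6.0335
Difference = 2.941 − 6.0335 = -3.0925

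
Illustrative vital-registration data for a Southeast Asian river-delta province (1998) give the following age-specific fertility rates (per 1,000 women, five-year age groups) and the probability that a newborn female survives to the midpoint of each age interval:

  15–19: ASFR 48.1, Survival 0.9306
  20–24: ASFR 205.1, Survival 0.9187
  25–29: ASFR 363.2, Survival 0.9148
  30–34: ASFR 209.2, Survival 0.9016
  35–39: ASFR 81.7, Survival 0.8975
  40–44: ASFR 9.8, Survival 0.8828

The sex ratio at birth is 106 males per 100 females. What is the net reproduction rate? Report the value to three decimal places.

2.029

Proportion female at birth = 100 / (100 + 106) = 0.48544.
Each age group contributes 5 × ASFR × survival:
  15–19: 5 × 48.1/1000 × 0.9306 = 0.22381
  20–24: 5 × 205.1/1000 × 0.9187 = 0.94213
  25–29: 5 × 363.2/1000 × 0.9148 = 1.66128
  30–34: 5 × 209.2/1000 × 0.9016 = 0.94307
  35–39: 5 × 81.7/1000 × 0.8975 = 0.36663
  40–44: 5 × 9.8/1000 × 0.8828 = 0.04326
Sum = 4.18018
NRR = 0.48544 × 4.18018 = 2.02923
NRR > 1, so each generation more than replaces itself.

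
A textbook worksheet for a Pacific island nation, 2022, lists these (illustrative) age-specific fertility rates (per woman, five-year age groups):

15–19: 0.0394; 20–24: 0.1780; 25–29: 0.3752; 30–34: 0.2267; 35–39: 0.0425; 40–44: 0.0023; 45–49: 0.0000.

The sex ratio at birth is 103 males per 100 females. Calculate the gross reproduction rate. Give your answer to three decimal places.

Proportion female at birth = 100 / (100 + 103) = 0.49261.
Sum of ASFRs = 0.0394 + 0.1780 + 0.3752 + 0.2267 + 0.0425 + 0.0023 + 0.0000 = 0.8641
TFR = 5 × 0.8641 = 4.3205
GRR = 0.49261 × 4.3205 = 2.12832

2.128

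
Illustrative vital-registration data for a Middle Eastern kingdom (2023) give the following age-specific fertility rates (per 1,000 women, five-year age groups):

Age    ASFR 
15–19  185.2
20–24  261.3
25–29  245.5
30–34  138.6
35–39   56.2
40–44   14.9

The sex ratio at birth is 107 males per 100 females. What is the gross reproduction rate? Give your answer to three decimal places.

2.178

Proportion female at birth = 100 / (100 + 107) = 0.48309.
Sum of ASFRs = 185.2 + 261.3 + 245.5 + 138.6 + 56.2 + 14.9 = 901.7
TFR = 5 × 901.7 / 1000 = 4.5085
GRR = 0.48309 × 4.5085 = 2.17801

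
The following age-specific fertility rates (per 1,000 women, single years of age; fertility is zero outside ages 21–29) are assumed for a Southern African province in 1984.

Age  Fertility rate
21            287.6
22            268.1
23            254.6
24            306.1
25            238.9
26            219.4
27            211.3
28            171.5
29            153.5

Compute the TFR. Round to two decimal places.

2.11

Sum of ASFRs = 287.6 + 268.1 + 254.6 + 306.1 + 238.9 + 219.4 + 211.3 + 171.5 + 153.5 = 2111.0
TFR = 2111.0 / 1000 = 2.111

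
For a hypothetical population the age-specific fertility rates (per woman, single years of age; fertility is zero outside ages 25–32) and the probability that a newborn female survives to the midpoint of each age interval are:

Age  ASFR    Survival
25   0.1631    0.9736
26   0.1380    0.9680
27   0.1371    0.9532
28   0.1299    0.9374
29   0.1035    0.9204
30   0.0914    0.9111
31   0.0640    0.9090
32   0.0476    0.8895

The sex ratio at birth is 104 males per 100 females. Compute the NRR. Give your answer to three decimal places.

Proportion female at birth = 100 / (100 + 104) = 0.49020.
Survival-weighted fertility by age (1·fₓ·Sₓ):
  25: 1 × 0.1631 × 0.9736 = 0.15879
  26: 1 × 0.1380 × 0.9680 = 0.13358
  27: 1 × 0.1371 × 0.9532 = 0.13068
  28: 1 × 0.1299 × 0.9374 = 0.12177
  29: 1 × 0.1035 × 0.9204 = 0.09526
  30: 1 × 0.0914 × 0.9111 = 0.08327
  31: 1 × 0.0640 × 0.9090 = 0.05818
  32: 1 × 0.0476 × 0.8895 = 0.04234
Sum = 0.82387
NRR = 0.49020 × 0.82387 = 0.40386

0.404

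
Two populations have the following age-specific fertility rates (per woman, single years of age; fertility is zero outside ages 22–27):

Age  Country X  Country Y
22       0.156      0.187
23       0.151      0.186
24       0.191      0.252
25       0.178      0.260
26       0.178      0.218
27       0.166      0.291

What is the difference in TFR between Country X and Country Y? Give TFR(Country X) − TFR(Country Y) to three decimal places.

-0.374

Country X:
  Sum of ASFRs = 0.156 + 0.151 + 0.191 + 0.178 + 0.178 + 0.166 = 1.020
  TFR = 1.02
Country Y:
  Sum of ASFRs = 0.187 + 0.186 + 0.252 + 0.260 + 0.218 + 0.291 = 1.394
  TFR = 1.394
Difference = 1.02 − 1.394 = -0.374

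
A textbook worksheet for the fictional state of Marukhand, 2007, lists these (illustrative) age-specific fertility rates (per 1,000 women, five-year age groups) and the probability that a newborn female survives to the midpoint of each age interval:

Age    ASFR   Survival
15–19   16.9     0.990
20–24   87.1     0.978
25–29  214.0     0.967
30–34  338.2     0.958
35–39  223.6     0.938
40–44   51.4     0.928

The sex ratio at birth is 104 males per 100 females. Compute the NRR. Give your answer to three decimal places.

Proportion female at birth = 100 / (100 + 104) = 0.49020.
Each age group contributes 5 × ASFR × survival:
  15–19: 5 × 16.9/1000 × 0.990 = 0.08366
  20–24: 5 × 87.1/1000 × 0.978 = 0.42592
  25–29: 5 × 214.0/1000 × 0.967 = 1.03469
  30–34: 5 × 338.2/1000 × 0.958 = 1.61998
  35–39: 5 × 223.6/1000 × 0.938 = 1.04868
  40–44: 5 × 51.4/1000 × 0.928 = 0.23850
Sum = 4.45143
NRR = 0.49020 × 4.45143 = 2.18209

2.182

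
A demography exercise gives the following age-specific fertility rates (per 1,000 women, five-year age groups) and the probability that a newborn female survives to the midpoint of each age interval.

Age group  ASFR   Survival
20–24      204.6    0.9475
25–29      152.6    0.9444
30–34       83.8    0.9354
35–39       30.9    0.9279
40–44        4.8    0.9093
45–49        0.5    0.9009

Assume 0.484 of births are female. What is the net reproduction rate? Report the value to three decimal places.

1.089

Proportion female at birth = 0.484.
Survival-weighted fertility by age (5·fₓ·Sₓ):
  20–24: 5 × 204.6/1000 × 0.9475 = 0.96929
  25–29: 5 × 152.6/1000 × 0.9444 = 0.72058
  30–34: 5 × 83.8/1000 × 0.9354 = 0.39193
  35–39: 5 × 30.9/1000 × 0.9279 = 0.14336
  40–44: 5 × 4.8/1000 × 0.9093 = 0.02182
  45–49: 5 × 0.5/1000 × 0.9009 = 0.00225
Sum = 2.24923
NRR = 0.484 × 2.24923 = 1.08863
An NRR exceeding 1 indicates intrinsic growth under these rates.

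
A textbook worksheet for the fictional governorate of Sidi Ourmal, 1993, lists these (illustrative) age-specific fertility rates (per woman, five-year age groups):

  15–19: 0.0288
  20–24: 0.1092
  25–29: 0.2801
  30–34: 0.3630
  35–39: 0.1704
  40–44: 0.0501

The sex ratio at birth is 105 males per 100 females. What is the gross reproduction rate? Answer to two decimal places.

2.44

Proportion female at birth = 100 / (100 + 105) = 0.48780.
Sum of ASFRs = 0.0288 + 0.1092 + 0.2801 + 0.3630 + 0.1704 + 0.0501 = 1.0016
TFR = 5 × 1.0016 = 5.008
GRR = 0.48780 × 5.008 = 2.44290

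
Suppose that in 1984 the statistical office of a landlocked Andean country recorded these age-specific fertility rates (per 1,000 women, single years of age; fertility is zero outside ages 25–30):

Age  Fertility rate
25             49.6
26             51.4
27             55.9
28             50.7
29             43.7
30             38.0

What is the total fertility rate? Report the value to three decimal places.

0.289

Sum of ASFRs = 49.6 + 51.4 + 55.9 + 50.7 + 43.7 + 38.0 = 289.3
TFR = 289.3 / 1000 = 0.2893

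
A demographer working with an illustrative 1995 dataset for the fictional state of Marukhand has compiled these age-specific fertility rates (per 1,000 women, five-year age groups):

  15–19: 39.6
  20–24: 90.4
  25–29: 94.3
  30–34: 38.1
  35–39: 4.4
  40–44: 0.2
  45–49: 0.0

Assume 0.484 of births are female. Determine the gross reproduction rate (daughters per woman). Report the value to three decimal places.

0.646

Proportion female at birth = 0.484.
Sum of ASFRs = 39.6 + 90.4 + 94.3 + 38.1 + 4.4 + 0.2 + 0.0 = 267.0
TFR = 5 × 267.0 / 1000 = 1.335
GRR = 0.484 × 1.335 = 0.64614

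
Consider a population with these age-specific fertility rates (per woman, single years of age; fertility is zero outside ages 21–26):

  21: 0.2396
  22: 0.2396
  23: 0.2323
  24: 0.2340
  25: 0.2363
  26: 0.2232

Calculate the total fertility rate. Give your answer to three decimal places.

1.405

Sum of ASFRs = 0.2396 + 0.2396 + 0.2323 + 0.2340 + 0.2363 + 0.2232 = 1.4050
TFR = 1.405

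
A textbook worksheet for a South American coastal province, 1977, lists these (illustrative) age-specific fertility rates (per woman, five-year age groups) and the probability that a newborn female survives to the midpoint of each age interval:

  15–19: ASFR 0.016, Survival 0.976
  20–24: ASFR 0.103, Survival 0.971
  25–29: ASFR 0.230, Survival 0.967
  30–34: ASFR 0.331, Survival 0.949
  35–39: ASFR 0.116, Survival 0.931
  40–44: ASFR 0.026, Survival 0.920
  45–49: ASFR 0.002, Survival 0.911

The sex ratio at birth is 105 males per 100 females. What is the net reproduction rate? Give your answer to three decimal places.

1.917

Proportion female at birth = 100 / (100 + 105) = 0.48780.
Each age group contributes 5 × ASFR × survival:
  15–19: 5 × 0.016 × 0.976 = 0.07808
  20–24: 5 × 0.103 × 0.971 = 0.50007
  25–29: 5 × 0.230 × 0.967 = 1.11205
  30–34: 5 × 0.331 × 0.949 = 1.57060
  35–39: 5 × 0.116 × 0.931 = 0.53998
  40–44: 5 × 0.026 × 0.920 = 0.11960
  45–49: 5 × 0.002 × 0.911 = 0.00911
Sum = 3.92949
NRR = 0.48780 × 3.92949 = 1.91681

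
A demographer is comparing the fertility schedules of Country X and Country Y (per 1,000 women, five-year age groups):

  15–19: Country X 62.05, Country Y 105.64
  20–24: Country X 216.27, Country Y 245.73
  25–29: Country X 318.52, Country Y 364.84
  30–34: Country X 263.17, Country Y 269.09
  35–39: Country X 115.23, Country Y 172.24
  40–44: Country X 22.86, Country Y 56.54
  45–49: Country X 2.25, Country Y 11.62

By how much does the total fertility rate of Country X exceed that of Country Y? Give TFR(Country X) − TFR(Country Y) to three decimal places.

Country X:
  Sum of ASFRs = 62.05 + 216.27 + 318.52 + 263.17 + 115.23 + 22.86 + 2.25 = 1000.35
  TFR = 5 × 1000.35 / 1000 = 5.00175
Country Y:
  Sum of ASFRs = 105.64 + 245.73 + 364.84 + 269.09 + 172.24 + 56.54 + 11.62 = 1225.70
  TFR = 5 × 1225.70 / 1000 = 6.1285
Difference = 5.00175 − 6.1285 = -1.12675

-1.127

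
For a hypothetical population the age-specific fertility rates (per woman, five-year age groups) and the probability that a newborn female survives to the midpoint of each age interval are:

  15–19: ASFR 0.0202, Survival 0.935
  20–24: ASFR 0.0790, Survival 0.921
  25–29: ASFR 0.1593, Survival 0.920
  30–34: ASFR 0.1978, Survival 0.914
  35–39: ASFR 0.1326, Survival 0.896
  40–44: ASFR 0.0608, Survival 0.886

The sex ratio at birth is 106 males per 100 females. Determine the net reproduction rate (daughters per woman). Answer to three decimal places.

1.436

Proportion female at birth = 100 / (100 + 106) = 0.48544.
Survival-weighted fertility by age (5·fₓ·Sₓ):
  15–19: 5 × 0.0202 × 0.935 = 0.09444
  20–24: 5 × 0.0790 × 0.921 = 0.36380
  25–29: 5 × 0.1593 × 0.920 = 0.73278
  30–34: 5 × 0.1978 × 0.914 = 0.90395
  35–39: 5 × 0.1326 × 0.896 = 0.59405
  40–44: 5 × 0.0608 × 0.886 = 0.26934
Sum = 2.95836
NRR = 0.48544 × 2.95836 = 1.43611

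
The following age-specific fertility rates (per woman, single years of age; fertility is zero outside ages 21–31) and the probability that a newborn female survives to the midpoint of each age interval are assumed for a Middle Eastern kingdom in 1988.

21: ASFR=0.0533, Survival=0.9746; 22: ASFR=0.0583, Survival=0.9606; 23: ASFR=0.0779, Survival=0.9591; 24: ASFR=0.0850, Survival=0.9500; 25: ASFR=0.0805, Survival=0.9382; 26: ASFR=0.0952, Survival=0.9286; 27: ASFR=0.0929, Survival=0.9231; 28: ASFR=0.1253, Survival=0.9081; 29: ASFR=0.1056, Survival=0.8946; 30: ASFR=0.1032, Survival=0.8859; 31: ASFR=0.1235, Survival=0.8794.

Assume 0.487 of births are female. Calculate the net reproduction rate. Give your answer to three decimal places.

0.449

Proportion female at birth = 0.487.
Weighting each age-specific rate by interval width and survival:
  21: 1 × 0.0533 × 0.9746 = 0.05195
  22: 1 × 0.0583 × 0.9606 = 0.05600
  23: 1 × 0.0779 × 0.9591 = 0.07471
  24: 1 × 0.0850 × 0.9500 = 0.08075
  25: 1 × 0.0805 × 0.9382 = 0.07553
  26: 1 × 0.0952 × 0.9286 = 0.08840
  27: 1 × 0.0929 × 0.9231 = 0.08576
  28: 1 × 0.1253 × 0.9081 = 0.11378
  29: 1 × 0.1056 × 0.8946 = 0.09447
  30: 1 × 0.1032 × 0.8859 = 0.09142
  31: 1 × 0.1235 × 0.8794 = 0.10861
Sum = 0.92138
NRR = 0.487 × 0.92138 = 0.44871
With NRR below 1 the population is below replacement fertility.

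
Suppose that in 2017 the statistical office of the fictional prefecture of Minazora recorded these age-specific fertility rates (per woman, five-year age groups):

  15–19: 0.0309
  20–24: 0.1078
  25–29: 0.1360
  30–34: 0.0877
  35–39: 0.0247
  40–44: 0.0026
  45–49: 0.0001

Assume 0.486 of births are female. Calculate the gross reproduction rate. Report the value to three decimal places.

Proportion female at birth = 0.486.
Sum of ASFRs = 0.0309 + 0.1078 + 0.1360 + 0.0877 + 0.0247 + 0.0026 + 0.0001 = 0.3898
TFR = 5 × 0.3898 = 1.949
GRR = 0.486 × 1.949 = 0.94721

0.947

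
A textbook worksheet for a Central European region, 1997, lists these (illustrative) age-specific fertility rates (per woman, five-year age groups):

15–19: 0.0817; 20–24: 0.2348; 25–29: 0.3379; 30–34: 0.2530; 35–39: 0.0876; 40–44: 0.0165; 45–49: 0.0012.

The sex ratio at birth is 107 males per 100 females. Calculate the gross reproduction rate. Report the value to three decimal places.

2.446

Proportion female at birth = 100 / (100 + 107) = 0.48309.
Sum of ASFRs = 0.0817 + 0.2348 + 0.3379 + 0.2530 + 0.0876 + 0.0165 + 0.0012 = 1.0127
TFR = 5 × 1.0127 = 5.0635
GRR = 0.48309 × 5.0635 = 2.44613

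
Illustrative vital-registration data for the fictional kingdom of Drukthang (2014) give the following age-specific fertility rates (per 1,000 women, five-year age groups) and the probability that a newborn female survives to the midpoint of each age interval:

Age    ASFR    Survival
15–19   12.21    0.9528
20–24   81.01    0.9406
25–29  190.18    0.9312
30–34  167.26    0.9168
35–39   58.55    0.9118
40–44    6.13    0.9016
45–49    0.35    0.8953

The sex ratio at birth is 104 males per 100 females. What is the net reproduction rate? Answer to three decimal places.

Proportion female at birth = 100 / (100 + 104) = 0.49020.
Survival-weighted fertility by age (5·fₓ·Sₓ):
  15–19: 5 × 12.21/1000 × 0.9528 = 0.05817
  20–24: 5 × 81.01/1000 × 0.9406 = 0.38099
  25–29: 5 × 190.18/1000 × 0.9312 = 0.88548
  30–34: 5 × 167.26/1000 × 0.9168 = 0.76672
  35–39: 5 × 58.55/1000 × 0.9118 = 0.26693
  40–44: 5 × 6.13/1000 × 0.9016 = 0.02763
  45–49: 5 × 0.35/1000 × 0.8953 = 0.00157
Sum = 2.38749
NRR = 0.49020 × 2.38749 = 1.17035
With NRR above 1 the population is above replacement fertility.

1.170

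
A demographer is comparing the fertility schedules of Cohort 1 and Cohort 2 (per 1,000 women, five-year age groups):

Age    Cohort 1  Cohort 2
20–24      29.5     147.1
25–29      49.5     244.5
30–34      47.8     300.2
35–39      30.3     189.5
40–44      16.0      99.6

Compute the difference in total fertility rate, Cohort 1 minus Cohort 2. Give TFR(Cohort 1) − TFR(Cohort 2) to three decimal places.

Cohort 1:
  Sum of ASFRs = 29.5 + 49.5 + 47.8 + 30.3 + 16.0 = 173.1
  TFR = 5 × 173.1 / 1000 = 0.8655
Cohort 2:
  Sum of ASFRs = 147.1 + 244.5 + 300.2 + 189.5 + 99.6 = 980.9
  TFR = 5 × 980.9 / 1000 = 4.9045
Difference = 0.8655 − 4.9045 = -4.039

-4.039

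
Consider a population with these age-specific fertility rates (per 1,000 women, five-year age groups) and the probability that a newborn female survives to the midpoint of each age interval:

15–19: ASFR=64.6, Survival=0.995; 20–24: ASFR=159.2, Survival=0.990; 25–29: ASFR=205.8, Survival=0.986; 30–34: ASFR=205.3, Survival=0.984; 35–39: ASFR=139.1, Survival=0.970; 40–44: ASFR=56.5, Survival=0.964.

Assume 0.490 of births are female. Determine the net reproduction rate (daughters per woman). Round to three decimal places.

2.000

Proportion female at birth = 0.490.
Weighting each age-specific rate by interval width and survival:
  15–19: 5 × 64.6/1000 × 0.995 = 0.32139
  20–24: 5 × 159.2/1000 × 0.990 = 0.78804
  25–29: 5 × 205.8/1000 × 0.986 = 1.01459
  30–34: 5 × 205.3/1000 × 0.984 = 1.01008
  35–39: 5 × 139.1/1000 × 0.970 = 0.67464
  40–44: 5 × 56.5/1000 × 0.964 = 0.27233
Sum = 4.08107
NRR = 0.490 × 4.08107 = 1.99972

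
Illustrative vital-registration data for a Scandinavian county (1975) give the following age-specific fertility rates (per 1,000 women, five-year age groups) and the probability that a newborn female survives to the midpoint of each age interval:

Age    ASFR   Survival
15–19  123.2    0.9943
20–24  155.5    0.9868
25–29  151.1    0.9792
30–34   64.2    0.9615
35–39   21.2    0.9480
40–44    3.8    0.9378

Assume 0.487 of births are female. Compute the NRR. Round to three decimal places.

Proportion female at birth = 0.487.
Each age group contributes 5 × ASFR × survival:
  15–19: 5 × 123.2/1000 × 0.9943 = 0.61249
  20–24: 5 × 155.5/1000 × 0.9868 = 0.76724
  25–29: 5 × 151.1/1000 × 0.9792 = 0.73979
  30–34: 5 × 64.2/1000 × 0.9615 = 0.30864
  35–39: 5 × 21.2/1000 × 0.9480 = 0.10049
  40–44: 5 × 3.8/1000 × 0.9378 = 0.01782
Sum = 2.54647
NRR = 0.487 × 2.54647 = 1.24013
NRR > 1, so each generation more than replaces itself.

1.240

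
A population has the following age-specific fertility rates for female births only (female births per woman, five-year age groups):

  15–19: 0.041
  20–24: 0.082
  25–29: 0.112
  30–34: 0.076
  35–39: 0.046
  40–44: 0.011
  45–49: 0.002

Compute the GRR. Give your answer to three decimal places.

Sum of female ASFRs = 0.041 + 0.082 + 0.112 + 0.076 + 0.046 + 0.011 + 0.002 = 0.370
GRR = 5 × 0.370 = 1.85

1.850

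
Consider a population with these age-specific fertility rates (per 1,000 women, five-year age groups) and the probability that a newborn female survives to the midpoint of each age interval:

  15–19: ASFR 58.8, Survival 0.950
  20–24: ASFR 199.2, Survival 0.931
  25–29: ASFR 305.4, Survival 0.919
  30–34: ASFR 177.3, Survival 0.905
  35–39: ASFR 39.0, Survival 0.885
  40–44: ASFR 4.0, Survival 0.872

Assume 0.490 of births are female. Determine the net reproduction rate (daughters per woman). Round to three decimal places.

Proportion female at birth = 0.490.
Each age group contributes 5 × ASFR × survival:
  15–19: 5 × 58.8/1000 × 0.950 = 0.27930
  20–24: 5 × 199.2/1000 × 0.931 = 0.92728
  25–29: 5 × 305.4/1000 × 0.919 = 1.40331
  30–34: 5 × 177.3/1000 × 0.905 = 0.80228
  35–39: 5 × 39.0/1000 × 0.885 = 0.17258
  40–44: 5 × 4.0/1000 × 0.872 = 0.01744
Sum = 3.60219
NRR = 0.490 × 3.60219 = 1.76507

1.765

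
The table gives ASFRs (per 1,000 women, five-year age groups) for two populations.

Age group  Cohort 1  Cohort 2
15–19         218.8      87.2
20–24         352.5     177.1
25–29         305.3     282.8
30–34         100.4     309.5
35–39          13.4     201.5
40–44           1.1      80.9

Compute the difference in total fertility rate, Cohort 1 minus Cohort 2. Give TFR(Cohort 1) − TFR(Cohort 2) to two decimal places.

-0.74

Cohort 1:
  Sum of ASFRs = 218.8 + 352.5 + 305.3 + 100.4 + 13.4 + 1.1 = 991.5
  TFR = 5 × 991.5 / 1000 = 4.9575
Cohort 2:
  Sum of ASFRs = 87.2 + 177.1 + 282.8 + 309.5 + 201.5 + 80.9 = 1139.0
  TFR = 5 × 1139.0 / 1000 = 5.695
Difference = 4.9575 − 5.695 = -0.7375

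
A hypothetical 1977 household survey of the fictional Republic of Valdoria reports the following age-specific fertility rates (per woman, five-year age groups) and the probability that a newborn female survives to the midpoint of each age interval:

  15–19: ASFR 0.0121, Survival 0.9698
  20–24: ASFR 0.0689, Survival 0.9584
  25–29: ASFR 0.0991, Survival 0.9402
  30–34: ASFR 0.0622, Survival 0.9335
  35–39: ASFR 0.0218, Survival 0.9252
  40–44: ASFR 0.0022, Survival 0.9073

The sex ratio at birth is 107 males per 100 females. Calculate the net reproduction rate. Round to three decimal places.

0.607

Proportion female at birth = 100 / (100 + 107) = 0.48309.
Each age group contributes 5 × ASFR × survival:
  15–19: 5 × 0.0121 × 0.9698 = 0.05867
  20–24: 5 × 0.0689 × 0.9584 = 0.33017
  25–29: 5 × 0.0991 × 0.9402 = 0.46587
  30–34: 5 × 0.0622 × 0.9335 = 0.29032
  35–39: 5 × 0.0218 × 0.9252 = 0.10085
  40–44: 5 × 0.0022 × 0.9073 = 0.00998
Sum = 1.25586
NRR = 0.48309 × 1.25586 = 0.60669
With NRR below 1 the population is below replacement fertility.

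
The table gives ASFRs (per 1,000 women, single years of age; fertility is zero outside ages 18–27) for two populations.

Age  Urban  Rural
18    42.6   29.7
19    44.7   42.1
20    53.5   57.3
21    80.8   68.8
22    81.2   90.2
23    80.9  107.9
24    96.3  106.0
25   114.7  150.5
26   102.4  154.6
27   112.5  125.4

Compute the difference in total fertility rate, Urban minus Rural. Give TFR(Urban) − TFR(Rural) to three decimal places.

Urban:
  Sum of ASFRs = 42.6 + 44.7 + 53.5 + 80.8 + 81.2 + 80.9 + 96.3 + 114.7 + 102.4 + 112.5 = 809.6
  TFR = 809.6 / 1000 = 0.8096
Rural:
  Sum of ASFRs = 29.7 + 42.1 + 57.3 + 68.8 + 90.2 + 107.9 + 106.0 + 150.5 + 154.6 + 125.4 = 932.5
  TFR = 932.5 / 1000 = 0.9325
Difference = 0.8096 − 0.9325 = -0.1229

-0.123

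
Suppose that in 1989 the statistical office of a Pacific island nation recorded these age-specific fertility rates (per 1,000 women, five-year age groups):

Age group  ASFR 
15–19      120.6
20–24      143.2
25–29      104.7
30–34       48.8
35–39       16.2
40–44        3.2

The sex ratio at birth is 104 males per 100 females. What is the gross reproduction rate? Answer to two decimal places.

Proportion female at birth = 100 / (100 + 104) = 0.49020.
Sum of ASFRs = 120.6 + 143.2 + 104.7 + 48.8 + 16.2 + 3.2 = 436.7
TFR = 5 × 436.7 / 1000 = 2.1835
GRR = 0.49020 × 2.1835 = 1.07035

1.07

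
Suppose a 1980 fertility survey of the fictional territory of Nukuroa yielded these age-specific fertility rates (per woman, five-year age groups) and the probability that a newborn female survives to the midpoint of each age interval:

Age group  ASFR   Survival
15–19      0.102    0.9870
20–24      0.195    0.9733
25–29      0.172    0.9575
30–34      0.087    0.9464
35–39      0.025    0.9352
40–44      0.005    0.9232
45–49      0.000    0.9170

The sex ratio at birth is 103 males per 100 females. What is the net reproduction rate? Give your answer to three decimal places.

Proportion female at birth = 100 / (100 + 103) = 0.49261.
Per-age-group product (5 × ASFR × survival probability):
  15–19: 5 × 0.102 × 0.9870 = 0.50337
  20–24: 5 × 0.195 × 0.9733 = 0.94897
  25–29: 5 × 0.172 × 0.9575 = 0.82345
  30–34: 5 × 0.087 × 0.9464 = 0.41168
  35–39: 5 × 0.025 × 0.9352 = 0.11690
  40–44: 5 × 0.005 × 0.9232 = 0.02308
  45–49: 5 × 0.000 × 0.9170 = 0.00000
Sum = 2.82745
NRR = 0.49261 × 2.82745 = 1.39283
An NRR exceeding 1 indicates intrinsic growth under these rates.

1.393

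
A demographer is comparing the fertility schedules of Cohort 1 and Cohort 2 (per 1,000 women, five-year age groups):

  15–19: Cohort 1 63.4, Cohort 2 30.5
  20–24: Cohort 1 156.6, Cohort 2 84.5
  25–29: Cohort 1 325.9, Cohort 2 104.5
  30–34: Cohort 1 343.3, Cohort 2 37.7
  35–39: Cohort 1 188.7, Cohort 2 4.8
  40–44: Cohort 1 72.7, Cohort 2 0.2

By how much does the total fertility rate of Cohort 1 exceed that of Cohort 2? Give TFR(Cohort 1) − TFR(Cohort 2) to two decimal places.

Cohort 1:
  Sum of ASFRs = 63.4 + 156.6 + 325.9 + 343.3 + 188.7 + 72.7 = 1150.6
  TFR = 5 × 1150.6 / 1000 = 5.753
Cohort 2:
  Sum of ASFRs = 30.5 + 84.5 + 104.5 + 37.7 + 4.8 + 0.2 = 262.2
  TFR = 5 × 262.2 / 1000 = 1.311
Difference = 5.753 − 1.311 = 4.442

4.44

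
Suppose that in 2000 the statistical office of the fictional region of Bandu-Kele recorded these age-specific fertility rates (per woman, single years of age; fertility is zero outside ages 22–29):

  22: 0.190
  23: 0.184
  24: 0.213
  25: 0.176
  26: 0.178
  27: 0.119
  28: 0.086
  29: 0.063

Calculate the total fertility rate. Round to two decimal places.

Sum of ASFRs = 0.190 + 0.184 + 0.213 + 0.176 + 0.178 + 0.119 + 0.086 + 0.063 = 1.209
TFR = 1.209

1.21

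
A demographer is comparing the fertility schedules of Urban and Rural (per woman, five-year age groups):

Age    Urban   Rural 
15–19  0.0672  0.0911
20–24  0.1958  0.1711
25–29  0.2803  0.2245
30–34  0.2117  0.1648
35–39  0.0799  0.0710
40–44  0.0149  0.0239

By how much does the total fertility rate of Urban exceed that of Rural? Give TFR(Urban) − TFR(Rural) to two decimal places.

Urban:
  Sum of ASFRs = 0.0672 + 0.1958 + 0.2803 + 0.2117 + 0.0799 + 0.0149 = 0.8498
  TFR = 5 × 0.8498 = 4.249
Rural:
  Sum of ASFRs = 0.0911 + 0.1711 + 0.2245 + 0.1648 + 0.0710 + 0.0239 = 0.7464
  TFR = 5 × 0.7464 = 3.732
Difference = 4.249 − 3.732 = 0.517

0.52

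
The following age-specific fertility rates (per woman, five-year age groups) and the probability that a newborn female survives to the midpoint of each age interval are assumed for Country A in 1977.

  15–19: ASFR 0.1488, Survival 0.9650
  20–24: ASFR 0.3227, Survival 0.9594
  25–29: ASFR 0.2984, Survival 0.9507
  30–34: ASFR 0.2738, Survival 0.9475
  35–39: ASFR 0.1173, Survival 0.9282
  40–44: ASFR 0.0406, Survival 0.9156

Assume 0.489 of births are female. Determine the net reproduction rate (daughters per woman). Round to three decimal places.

Proportion female at birth = 0.489.
Per-age-group product (5 × ASFR × survival probability):
  15–19: 5 × 0.1488 × 0.9650 = 0.71796
  20–24: 5 × 0.3227 × 0.9594 = 1.54799
  25–29: 5 × 0.2984 × 0.9507 = 1.41844
  30–34: 5 × 0.2738 × 0.9475 = 1.29713
  35–39: 5 × 0.1173 × 0.9282 = 0.54439
  40–44: 5 × 0.0406 × 0.9156 = 0.18587
Sum = 5.71178
NRR = 0.489 × 5.71178 = 2.79306
An NRR exceeding 1 indicates intrinsic growth under these rates.

2.793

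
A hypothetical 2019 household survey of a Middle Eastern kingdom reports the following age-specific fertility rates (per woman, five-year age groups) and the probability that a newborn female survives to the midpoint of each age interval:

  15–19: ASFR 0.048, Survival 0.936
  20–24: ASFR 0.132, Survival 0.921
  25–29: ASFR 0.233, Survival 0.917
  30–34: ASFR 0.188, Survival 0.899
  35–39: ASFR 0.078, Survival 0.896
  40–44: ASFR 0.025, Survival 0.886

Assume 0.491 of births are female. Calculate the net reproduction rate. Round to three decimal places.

Proportion female at birth = 0.491.
Per-age-group product (5 × ASFR × survival probability):
  15–19: 5 × 0.048 × 0.936 = 0.22464
  20–24: 5 × 0.132 × 0.921 = 0.60786
  25–29: 5 × 0.233 × 0.917 = 1.06831
  30–34: 5 × 0.188 × 0.899 = 0.84506
  35–39: 5 × 0.078 × 0.896 = 0.34944
  40–44: 5 × 0.025 × 0.886 = 0.11075
Sum = 3.20606
NRR = 0.491 × 3.20606 = 1.57418
With NRR above 1 the population is above replacement fertility.

1.574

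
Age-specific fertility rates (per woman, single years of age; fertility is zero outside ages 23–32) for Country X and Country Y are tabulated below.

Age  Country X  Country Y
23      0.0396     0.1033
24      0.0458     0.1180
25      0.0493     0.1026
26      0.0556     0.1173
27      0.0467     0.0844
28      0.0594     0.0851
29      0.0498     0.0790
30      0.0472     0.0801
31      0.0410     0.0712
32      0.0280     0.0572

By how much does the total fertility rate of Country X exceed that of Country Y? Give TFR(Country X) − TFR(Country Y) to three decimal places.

Country X:
  Sum of ASFRs = 0.0396 + 0.0458 + 0.0493 + 0.0556 + 0.0467 + 0.0594 + 0.0498 + 0.0472 + 0.0410 + 0.0280 = 0.4624
  TFR = 0.4624
Country Y:
  Sum of ASFRs = 0.1033 + 0.1180 + 0.1026 + 0.1173 + 0.0844 + 0.0851 + 0.0790 + 0.0801 + 0.0712 + 0.0572 = 0.8982
  TFR = 0.8982
Difference = 0.4624 − 0.8982 = -0.4358

-0.436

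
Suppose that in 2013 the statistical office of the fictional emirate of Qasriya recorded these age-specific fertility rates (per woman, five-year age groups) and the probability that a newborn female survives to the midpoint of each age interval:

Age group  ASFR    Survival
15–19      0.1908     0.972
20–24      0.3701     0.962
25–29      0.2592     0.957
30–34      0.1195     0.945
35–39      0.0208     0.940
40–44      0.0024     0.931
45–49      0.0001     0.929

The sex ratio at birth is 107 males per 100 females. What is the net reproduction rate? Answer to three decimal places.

Proportion female at birth = 100 / (100 + 107) = 0.48309.
Each age group contributes 5 × ASFR × survival:
  15–19: 5 × 0.1908 × 0.972 = 0.92729
  20–24: 5 × 0.3701 × 0.962 = 1.78018
  25–29: 5 × 0.2592 × 0.957 = 1.24027
  30–34: 5 × 0.1195 × 0.945 = 0.56464
  35–39: 5 × 0.0208 × 0.940 = 0.09776
  40–44: 5 × 0.0024 × 0.931 = 0.01117
  45–49: 5 × 0.0001 × 0.929 = 0.00046
Sum = 4.62177
NRR = 0.48309 × 4.62177 = 2.23273

2.233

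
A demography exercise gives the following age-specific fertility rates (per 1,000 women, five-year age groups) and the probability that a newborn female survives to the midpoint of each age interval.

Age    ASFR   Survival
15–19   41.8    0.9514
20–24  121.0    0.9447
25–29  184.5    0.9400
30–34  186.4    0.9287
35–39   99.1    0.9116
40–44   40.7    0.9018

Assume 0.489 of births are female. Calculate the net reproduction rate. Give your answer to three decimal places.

Proportion female at birth = 0.489.
Each age group contributes 5 × ASFR × survival:
  15–19: 5 × 41.8/1000 × 0.9514 = 0.19884
  20–24: 5 × 121.0/1000 × 0.9447 = 0.57154
  25–29: 5 × 184.5/1000 × 0.9400 = 0.86715
  30–34: 5 × 186.4/1000 × 0.9287 = 0.86555
  35–39: 5 × 99.1/1000 × 0.9116 = 0.45170
  40–44: 5 × 40.7/1000 × 0.9018 = 0.18352
Sum = 3.13830
NRR = 0.489 × 3.13830 = 1.53463

1.535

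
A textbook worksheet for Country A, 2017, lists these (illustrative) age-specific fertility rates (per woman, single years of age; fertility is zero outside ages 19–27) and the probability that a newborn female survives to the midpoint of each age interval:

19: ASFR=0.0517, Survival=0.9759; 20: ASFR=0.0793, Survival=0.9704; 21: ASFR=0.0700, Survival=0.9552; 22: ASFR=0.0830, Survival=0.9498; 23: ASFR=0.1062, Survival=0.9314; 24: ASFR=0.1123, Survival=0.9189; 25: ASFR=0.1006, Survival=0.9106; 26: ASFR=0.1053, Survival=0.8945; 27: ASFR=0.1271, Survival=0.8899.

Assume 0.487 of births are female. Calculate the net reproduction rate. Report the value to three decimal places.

Proportion female at birth = 0.487.
Each age group contributes 1 × ASFR × survival:
  19: 1 × 0.0517 × 0.9759 = 0.05045
  20: 1 × 0.0793 × 0.9704 = 0.07695
  21: 1 × 0.0700 × 0.9552 = 0.06686
  22: 1 × 0.0830 × 0.9498 = 0.07883
  23: 1 × 0.1062 × 0.9314 = 0.09891
  24: 1 × 0.1123 × 0.9189 = 0.10319
  25: 1 × 0.1006 × 0.9106 = 0.09161
  26: 1 × 0.1053 × 0.8945 = 0.09419
  27: 1 × 0.1271 × 0.8899 = 0.11311
Sum = 0.77410
NRR = 0.487 × 0.77410 = 0.37699

0.377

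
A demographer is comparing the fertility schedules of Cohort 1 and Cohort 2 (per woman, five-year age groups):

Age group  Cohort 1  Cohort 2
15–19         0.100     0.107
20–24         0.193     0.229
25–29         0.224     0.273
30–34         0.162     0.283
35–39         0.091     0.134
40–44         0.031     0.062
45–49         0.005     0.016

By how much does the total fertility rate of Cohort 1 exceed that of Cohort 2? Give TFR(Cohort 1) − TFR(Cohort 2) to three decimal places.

-1.490

Cohort 1:
  Sum of ASFRs = 0.100 + 0.193 + 0.224 + 0.162 + 0.091 + 0.031 + 0.005 = 0.806
  TFR = 5 × 0.806 = 4.03
Cohort 2:
  Sum of ASFRs = 0.107 + 0.229 + 0.273 + 0.283 + 0.134 + 0.062 + 0.016 = 1.104
  TFR = 5 × 1.104 = 5.52
Difference = 4.03 − 5.52 = -1.49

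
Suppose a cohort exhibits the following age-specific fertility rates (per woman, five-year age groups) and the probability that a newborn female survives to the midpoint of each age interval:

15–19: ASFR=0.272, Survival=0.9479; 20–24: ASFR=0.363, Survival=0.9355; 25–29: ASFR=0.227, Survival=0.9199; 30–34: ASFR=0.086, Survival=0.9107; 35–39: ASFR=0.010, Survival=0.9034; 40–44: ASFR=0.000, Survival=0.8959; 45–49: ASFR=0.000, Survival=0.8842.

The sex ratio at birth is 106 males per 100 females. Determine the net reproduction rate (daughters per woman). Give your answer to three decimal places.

2.169

Proportion female at birth = 100 / (100 + 106) = 0.48544.
Each age group contributes 5 × ASFR × survival:
  15–19: 5 × 0.272 × 0.9479 = 1.28914
  20–24: 5 × 0.363 × 0.9355 = 1.69793
  25–29: 5 × 0.227 × 0.9199 = 1.04409
  30–34: 5 × 0.086 × 0.9107 = 0.39160
  35–39: 5 × 0.010 × 0.9034 = 0.04517
  40–44: 5 × 0.000 × 0.8959 = 0.00000
  45–49: 5 × 0.000 × 0.8842 = 0.00000
Sum = 4.46793
NRR = 0.48544 × 4.46793 = 2.16891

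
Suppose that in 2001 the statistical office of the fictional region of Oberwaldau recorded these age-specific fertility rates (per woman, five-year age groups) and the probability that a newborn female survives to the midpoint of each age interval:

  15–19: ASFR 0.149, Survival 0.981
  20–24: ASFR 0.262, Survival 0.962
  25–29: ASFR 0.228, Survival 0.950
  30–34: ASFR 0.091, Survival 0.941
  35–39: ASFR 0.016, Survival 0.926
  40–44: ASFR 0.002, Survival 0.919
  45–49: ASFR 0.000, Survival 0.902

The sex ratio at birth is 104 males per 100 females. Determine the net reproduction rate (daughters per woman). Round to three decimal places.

Proportion female at birth = 100 / (100 + 104) = 0.49020.
Survival-weighted fertility by age (5·fₓ·Sₓ):
  15–19: 5 × 0.149 × 0.981 = 0.73085
  20–24: 5 × 0.262 × 0.962 = 1.26022
  25–29: 5 × 0.228 × 0.950 = 1.08300
  30–34: 5 × 0.091 × 0.941 = 0.42816
  35–39: 5 × 0.016 × 0.926 = 0.07408
  40–44: 5 × 0.002 × 0.919 = 0.00919
  45–49: 5 × 0.000 × 0.902 = 0.00000
Sum = 3.58550
NRR = 0.49020 × 3.58550 = 1.75761
With NRR above 1 the population is above replacement fertility.

1.758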